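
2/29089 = 2/29089 = 0.00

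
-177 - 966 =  - 1143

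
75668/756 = 18917/189 = 100.09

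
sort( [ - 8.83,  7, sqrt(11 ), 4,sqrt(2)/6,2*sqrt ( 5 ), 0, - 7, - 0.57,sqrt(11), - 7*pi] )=[ - 7*pi, -8.83, - 7, - 0.57  ,  0,sqrt( 2 ) /6, sqrt( 11 ),sqrt( 11 ), 4, 2*sqrt (5 ), 7]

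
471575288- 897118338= - 425543050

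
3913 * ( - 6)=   -  23478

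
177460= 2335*76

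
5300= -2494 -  - 7794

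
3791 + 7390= 11181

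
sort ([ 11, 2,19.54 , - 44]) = [ - 44 , 2, 11  ,  19.54]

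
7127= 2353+4774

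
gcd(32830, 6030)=670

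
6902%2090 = 632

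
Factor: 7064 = 2^3* 883^1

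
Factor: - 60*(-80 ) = 2^6*3^1* 5^2 = 4800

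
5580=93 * 60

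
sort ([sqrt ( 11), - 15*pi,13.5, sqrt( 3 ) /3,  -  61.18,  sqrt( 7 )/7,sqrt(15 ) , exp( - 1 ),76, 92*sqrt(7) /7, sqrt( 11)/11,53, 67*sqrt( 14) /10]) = [-61.18, - 15 *pi, sqrt(11 )/11,exp(-1), sqrt( 7) /7, sqrt( 3 )/3,sqrt( 11 ),sqrt (15 ), 13.5,  67*sqrt( 14 )/10 , 92*sqrt( 7)/7,53 , 76]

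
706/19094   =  353/9547 = 0.04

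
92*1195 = 109940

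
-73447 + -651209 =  - 724656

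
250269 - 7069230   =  -6818961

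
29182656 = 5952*4903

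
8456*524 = 4430944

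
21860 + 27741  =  49601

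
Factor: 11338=2^1 *5669^1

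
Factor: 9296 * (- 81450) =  - 2^5*3^2*5^2*7^1*83^1*181^1  =  -757159200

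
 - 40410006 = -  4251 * 9506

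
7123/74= 96 + 19/74 =96.26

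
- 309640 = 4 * ( - 77410) 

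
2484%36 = 0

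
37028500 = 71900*515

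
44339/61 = 726 + 53/61 = 726.87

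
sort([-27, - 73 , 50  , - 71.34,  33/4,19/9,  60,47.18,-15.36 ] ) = [- 73, - 71.34, - 27,  -  15.36,19/9,33/4,47.18, 50,  60]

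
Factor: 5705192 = 2^3* 713149^1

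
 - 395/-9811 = 395/9811 = 0.04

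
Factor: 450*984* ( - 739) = - 2^4*3^3*5^2*41^1*739^1 =- 327229200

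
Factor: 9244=2^2*2311^1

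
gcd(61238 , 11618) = 2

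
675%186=117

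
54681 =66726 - 12045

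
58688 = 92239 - 33551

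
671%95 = 6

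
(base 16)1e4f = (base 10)7759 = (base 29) 96G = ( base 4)1321033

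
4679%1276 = 851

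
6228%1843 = 699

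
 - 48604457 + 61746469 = 13142012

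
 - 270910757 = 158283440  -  429194197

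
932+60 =992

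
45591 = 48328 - 2737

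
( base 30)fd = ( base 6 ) 2051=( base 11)391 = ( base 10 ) 463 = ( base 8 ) 717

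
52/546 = 2/21 = 0.10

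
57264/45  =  19088/15 = 1272.53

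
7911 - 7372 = 539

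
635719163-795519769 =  - 159800606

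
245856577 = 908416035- 662559458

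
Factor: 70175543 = 4259^1 * 16477^1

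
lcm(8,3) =24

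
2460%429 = 315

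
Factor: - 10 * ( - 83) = 2^1 * 5^1*83^1 = 830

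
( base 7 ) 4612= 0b11010001011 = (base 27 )281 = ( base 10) 1675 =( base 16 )68B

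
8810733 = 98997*89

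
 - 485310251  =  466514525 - 951824776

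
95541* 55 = 5254755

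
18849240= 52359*360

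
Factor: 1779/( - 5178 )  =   - 2^( - 1 )*593^1*863^( - 1) = - 593/1726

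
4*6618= 26472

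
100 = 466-366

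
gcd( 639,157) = 1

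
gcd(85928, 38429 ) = 1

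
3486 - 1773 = 1713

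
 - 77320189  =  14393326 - 91713515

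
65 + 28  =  93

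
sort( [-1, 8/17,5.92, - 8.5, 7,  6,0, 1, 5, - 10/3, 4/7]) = [ - 8.5, - 10/3, - 1,0,8/17, 4/7, 1 , 5,  5.92,6, 7 ]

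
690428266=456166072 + 234262194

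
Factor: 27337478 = 2^1*7^1 *23^1*73^1*1163^1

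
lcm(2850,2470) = 37050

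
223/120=223/120  =  1.86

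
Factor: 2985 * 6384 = 2^4*3^2*5^1*7^1*19^1*199^1 = 19056240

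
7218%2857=1504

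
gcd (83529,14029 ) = 1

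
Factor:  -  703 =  - 19^1*37^1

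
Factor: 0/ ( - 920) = 0^1  =  0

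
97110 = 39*2490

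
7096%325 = 271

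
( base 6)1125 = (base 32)8d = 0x10D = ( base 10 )269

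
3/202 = 3/202 = 0.01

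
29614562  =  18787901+10826661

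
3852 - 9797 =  - 5945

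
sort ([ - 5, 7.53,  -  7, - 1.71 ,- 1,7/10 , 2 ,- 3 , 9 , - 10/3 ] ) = [ - 7,  -  5,- 10/3,-3, - 1.71 , - 1,7/10 , 2,7.53,9]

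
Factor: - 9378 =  - 2^1*3^2*521^1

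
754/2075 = 754/2075 = 0.36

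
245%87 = 71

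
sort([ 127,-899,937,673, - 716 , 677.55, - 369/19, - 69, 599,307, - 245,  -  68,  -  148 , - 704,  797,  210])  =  [ - 899, - 716, - 704, - 245, - 148, - 69, - 68, - 369/19,127, 210, 307,599,673,677.55, 797,937]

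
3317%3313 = 4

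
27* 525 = 14175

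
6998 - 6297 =701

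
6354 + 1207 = 7561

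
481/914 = 481/914  =  0.53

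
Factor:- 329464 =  - 2^3 * 41183^1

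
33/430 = 33/430 = 0.08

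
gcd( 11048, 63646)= 2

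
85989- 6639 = 79350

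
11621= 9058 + 2563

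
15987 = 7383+8604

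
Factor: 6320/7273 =2^4*5^1*7^( - 1) * 79^1*1039^( - 1 ) 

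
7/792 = 7/792 = 0.01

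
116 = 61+55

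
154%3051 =154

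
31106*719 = 22365214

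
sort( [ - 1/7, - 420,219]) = [ - 420, - 1/7,219]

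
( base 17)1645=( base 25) AIK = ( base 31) 6uo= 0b1101001000000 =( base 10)6720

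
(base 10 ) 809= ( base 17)2DA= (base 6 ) 3425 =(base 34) NR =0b1100101001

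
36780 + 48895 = 85675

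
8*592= 4736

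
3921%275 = 71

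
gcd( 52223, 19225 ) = 1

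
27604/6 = 13802/3  =  4600.67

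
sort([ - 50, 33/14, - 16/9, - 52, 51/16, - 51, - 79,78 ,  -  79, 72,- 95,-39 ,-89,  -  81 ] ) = [ - 95, - 89, - 81, - 79, - 79 , - 52,  -  51, - 50, - 39,- 16/9,  33/14, 51/16,72,  78 ]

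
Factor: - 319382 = -2^1 * 7^2*3259^1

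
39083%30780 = 8303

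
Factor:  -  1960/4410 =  - 4/9=- 2^2*3^( - 2)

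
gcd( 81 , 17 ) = 1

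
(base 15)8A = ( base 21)64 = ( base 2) 10000010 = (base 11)109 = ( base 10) 130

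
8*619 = 4952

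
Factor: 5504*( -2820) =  - 15521280 = - 2^9  *3^1*5^1 * 43^1*47^1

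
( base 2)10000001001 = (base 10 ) 1033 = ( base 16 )409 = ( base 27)1b7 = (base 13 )616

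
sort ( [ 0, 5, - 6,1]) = [-6, 0,1,  5 ] 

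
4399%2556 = 1843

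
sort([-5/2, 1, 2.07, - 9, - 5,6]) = [ - 9 , - 5, - 5/2, 1, 2.07 , 6] 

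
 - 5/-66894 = 5/66894 = 0.00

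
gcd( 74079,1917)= 9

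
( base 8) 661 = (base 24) i1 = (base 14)22d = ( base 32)dh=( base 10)433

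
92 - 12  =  80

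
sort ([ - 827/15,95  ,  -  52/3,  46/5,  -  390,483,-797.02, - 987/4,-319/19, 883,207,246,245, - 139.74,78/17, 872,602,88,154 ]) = [ - 797.02,  -  390, - 987/4, - 139.74, - 827/15,-52/3, - 319/19, 78/17,46/5,88,95,154, 207, 245  ,  246, 483,602, 872,  883]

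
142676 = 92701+49975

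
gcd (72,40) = 8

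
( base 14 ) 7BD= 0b11000000011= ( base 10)1539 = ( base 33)1DL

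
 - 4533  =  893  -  5426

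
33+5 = 38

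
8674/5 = 8674/5 = 1734.80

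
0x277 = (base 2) 1001110111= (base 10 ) 631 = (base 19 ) 1E4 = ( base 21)191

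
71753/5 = 71753/5= 14350.60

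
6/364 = 3/182 = 0.02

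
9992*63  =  629496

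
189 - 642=-453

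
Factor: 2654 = 2^1* 1327^1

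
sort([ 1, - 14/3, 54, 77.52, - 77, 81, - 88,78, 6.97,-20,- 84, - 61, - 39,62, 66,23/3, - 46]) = [ - 88,  -  84, - 77, - 61, - 46, - 39, - 20, - 14/3,1,6.97,23/3, 54,62, 66, 77.52, 78, 81 ]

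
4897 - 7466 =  - 2569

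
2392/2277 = 1+5/99 = 1.05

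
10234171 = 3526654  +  6707517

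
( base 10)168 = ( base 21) 80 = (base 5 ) 1133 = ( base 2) 10101000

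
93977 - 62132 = 31845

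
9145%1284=157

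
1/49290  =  1/49290= 0.00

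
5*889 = 4445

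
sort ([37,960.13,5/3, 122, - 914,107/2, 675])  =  [-914,5/3, 37, 107/2,122, 675,960.13 ] 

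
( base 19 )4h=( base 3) 10110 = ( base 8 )135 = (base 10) 93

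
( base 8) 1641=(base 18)2fb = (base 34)RB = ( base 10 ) 929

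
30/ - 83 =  - 30/83= - 0.36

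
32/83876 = 8/20969 = 0.00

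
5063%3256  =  1807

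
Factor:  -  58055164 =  - 2^2 * 61^1*229^1*1039^1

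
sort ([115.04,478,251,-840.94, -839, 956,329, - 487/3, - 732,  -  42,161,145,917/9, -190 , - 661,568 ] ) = [ - 840.94, - 839, - 732, - 661, - 190, - 487/3,-42, 917/9,115.04,  145,161,251,329,478,568,  956 ] 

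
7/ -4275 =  - 1 + 4268/4275 = - 0.00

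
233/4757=233/4757 =0.05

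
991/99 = 991/99 = 10.01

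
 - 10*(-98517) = 985170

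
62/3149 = 62/3149 = 0.02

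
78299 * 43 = 3366857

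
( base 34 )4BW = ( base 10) 5030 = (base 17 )106f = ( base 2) 1001110100110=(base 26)7bc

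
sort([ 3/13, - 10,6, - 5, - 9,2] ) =[ -10, - 9, - 5,3/13, 2,6]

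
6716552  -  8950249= - 2233697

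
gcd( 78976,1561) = 1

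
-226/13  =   - 18+8/13=-  17.38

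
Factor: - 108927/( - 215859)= 3^1 * 7^1 * 13^1 * 541^(-1) = 273/541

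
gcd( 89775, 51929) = 1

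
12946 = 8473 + 4473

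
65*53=3445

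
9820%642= 190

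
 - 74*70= - 5180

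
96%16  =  0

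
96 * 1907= 183072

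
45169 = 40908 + 4261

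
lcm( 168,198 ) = 5544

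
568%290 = 278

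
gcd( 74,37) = 37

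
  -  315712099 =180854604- 496566703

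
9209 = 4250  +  4959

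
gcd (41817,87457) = 1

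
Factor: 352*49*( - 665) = -2^5*5^1 * 7^3 * 11^1*19^1 = - 11469920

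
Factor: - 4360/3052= - 10/7 = - 2^1* 5^1*7^( - 1) 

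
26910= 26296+614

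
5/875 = 1/175 = 0.01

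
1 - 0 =1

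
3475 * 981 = 3408975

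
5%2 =1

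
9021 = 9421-400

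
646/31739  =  38/1867  =  0.02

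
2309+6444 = 8753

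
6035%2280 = 1475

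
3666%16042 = 3666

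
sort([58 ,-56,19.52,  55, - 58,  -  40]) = [ -58, - 56 ,-40,19.52,55,58 ] 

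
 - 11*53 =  - 583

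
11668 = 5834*2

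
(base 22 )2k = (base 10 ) 64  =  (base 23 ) 2i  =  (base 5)224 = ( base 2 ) 1000000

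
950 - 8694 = - 7744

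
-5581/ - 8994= 5581/8994 = 0.62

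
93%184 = 93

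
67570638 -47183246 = 20387392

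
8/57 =8/57 = 0.14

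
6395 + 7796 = 14191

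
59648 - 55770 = 3878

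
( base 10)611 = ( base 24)11b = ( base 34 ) HX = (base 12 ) 42B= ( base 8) 1143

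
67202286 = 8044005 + 59158281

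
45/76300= 9/15260 = 0.00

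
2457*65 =159705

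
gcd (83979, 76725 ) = 279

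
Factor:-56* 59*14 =-2^4*7^2*59^1 = - 46256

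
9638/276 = 34 + 127/138 = 34.92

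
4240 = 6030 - 1790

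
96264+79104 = 175368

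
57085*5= 285425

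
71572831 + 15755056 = 87327887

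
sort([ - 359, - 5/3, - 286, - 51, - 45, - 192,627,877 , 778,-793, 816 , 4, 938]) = [ - 793, -359, -286,-192 , -51, - 45,- 5/3,4, 627, 778, 816,877,938 ]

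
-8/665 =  - 8/665 = -0.01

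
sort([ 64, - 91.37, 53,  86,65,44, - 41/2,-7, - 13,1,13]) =[  -  91.37 , - 41/2 , - 13, - 7,1,13,44, 53 , 64, 65 , 86 ] 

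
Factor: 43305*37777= 1635932985 = 3^1*5^1*37^1*1021^1*2887^1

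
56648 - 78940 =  - 22292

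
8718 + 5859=14577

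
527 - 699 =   -  172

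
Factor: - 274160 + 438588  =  164428  =  2^2 *11^1*37^1*101^1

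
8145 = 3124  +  5021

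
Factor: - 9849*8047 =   -  3^1 * 7^2*13^1*67^1* 619^1 = - 79254903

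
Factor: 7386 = 2^1*3^1 * 1231^1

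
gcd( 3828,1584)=132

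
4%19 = 4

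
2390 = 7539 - 5149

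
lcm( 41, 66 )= 2706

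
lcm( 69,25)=1725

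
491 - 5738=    - 5247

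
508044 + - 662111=-154067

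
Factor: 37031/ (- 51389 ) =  - 13^( -1 )* 19^1* 59^( - 1)*67^(  -  1)*1949^1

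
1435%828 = 607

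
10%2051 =10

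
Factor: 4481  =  4481^1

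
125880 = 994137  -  868257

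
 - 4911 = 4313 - 9224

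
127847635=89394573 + 38453062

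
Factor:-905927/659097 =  - 3^( - 4) * 11^2*79^( - 1)*103^(-1)*7487^1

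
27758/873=31 + 695/873=31.80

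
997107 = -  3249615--4246722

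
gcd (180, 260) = 20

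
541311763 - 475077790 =66233973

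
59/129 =59/129=0.46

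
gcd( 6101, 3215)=1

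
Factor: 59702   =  2^1*29851^1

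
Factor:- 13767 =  - 3^1 * 13^1*353^1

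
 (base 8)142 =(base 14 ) 70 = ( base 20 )4I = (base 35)2S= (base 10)98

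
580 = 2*290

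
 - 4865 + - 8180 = -13045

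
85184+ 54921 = 140105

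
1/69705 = 1/69705 = 0.00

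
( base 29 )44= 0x78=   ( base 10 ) 120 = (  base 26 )4g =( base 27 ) 4c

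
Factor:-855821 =  -  855821^1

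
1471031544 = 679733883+791297661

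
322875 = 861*375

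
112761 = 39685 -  - 73076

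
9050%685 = 145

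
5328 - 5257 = 71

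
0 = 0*86026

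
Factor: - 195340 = -2^2*5^1* 9767^1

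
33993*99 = 3365307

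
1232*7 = 8624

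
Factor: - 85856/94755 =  - 2^5*3^( - 1) * 5^( - 1)*2683^1*6317^( - 1)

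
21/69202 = 3/9886 = 0.00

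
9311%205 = 86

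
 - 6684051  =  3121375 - 9805426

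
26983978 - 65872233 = -38888255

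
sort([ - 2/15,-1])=[ - 1 , - 2/15] 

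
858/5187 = 22/133 = 0.17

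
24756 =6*4126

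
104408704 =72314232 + 32094472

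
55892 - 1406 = 54486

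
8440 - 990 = 7450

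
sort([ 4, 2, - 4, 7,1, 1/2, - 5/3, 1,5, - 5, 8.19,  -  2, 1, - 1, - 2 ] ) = [ - 5, - 4, - 2,-2, - 5/3,-1, 1/2, 1,1,1, 2, 4, 5,7,8.19 ] 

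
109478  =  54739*2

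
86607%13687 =4485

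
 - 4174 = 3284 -7458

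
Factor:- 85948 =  - 2^2*21487^1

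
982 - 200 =782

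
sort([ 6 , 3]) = [ 3,  6 ] 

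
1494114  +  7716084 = 9210198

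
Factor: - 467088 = - 2^4*3^1 *37^1*263^1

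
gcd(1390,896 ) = 2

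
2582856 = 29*89064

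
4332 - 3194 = 1138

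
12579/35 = 359 + 2/5 = 359.40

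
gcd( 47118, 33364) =2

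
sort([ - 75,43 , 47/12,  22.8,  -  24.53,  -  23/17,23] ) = [ - 75, - 24.53 , - 23/17, 47/12,22.8, 23,43] 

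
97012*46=4462552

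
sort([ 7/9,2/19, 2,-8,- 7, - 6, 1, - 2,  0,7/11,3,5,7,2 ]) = [-8,  -  7,-6,- 2,  0 , 2/19,  7/11,7/9,  1,2,2,3,5,7] 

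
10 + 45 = 55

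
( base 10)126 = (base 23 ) 5b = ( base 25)51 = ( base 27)4I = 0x7E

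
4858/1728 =2 +701/864 = 2.81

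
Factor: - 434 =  - 2^1*7^1*31^1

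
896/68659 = 896/68659=   0.01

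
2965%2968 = 2965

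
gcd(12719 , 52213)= 7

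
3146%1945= 1201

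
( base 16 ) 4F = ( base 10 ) 79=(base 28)2n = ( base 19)43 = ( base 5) 304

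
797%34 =15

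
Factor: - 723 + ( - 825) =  - 2^2*3^2*43^1 = -1548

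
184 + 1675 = 1859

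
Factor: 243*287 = 3^5 * 7^1*41^1= 69741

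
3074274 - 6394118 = -3319844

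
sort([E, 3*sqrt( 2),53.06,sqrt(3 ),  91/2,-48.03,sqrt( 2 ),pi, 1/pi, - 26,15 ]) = [ - 48.03, - 26,1/pi,sqrt(2),sqrt( 3 ),E,pi,3*sqrt(2 ) , 15,91/2,53.06] 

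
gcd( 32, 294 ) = 2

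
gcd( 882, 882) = 882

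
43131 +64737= 107868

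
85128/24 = 3547=3547.00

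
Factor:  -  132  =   - 2^2*3^1*11^1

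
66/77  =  6/7=0.86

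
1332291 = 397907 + 934384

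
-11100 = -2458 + -8642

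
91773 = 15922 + 75851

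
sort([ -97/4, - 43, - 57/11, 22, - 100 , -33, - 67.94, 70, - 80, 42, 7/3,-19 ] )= [ - 100, - 80, - 67.94, - 43, - 33, - 97/4,- 19, - 57/11 , 7/3 , 22,42, 70] 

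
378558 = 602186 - 223628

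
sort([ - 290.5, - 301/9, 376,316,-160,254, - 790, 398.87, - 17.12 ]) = [ - 790, - 290.5, - 160, - 301/9,-17.12, 254,316,  376, 398.87]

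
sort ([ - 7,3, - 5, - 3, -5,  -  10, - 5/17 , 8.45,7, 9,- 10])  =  [  -  10, - 10 , - 7, -5, - 5, - 3,-5/17,  3,7,8.45,9 ] 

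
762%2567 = 762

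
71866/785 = 71866/785 = 91.55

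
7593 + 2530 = 10123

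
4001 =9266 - 5265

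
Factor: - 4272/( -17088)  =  2^(-2) = 1/4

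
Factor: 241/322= 2^( - 1)*7^( - 1 )*23^( - 1)*241^1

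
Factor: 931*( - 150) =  - 139650=- 2^1*3^1 * 5^2*7^2*19^1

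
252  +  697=949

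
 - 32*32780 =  - 1048960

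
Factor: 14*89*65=80990 = 2^1*5^1*7^1*13^1*89^1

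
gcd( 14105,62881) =91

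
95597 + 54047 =149644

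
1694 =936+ 758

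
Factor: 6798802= 2^1*1777^1*1913^1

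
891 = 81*11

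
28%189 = 28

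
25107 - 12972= 12135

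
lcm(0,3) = 0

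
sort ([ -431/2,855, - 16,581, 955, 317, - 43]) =[ - 431/2, - 43, - 16, 317, 581, 855, 955] 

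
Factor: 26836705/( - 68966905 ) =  - 766763/1970483 = - 61^( - 1)*32303^( - 1)*766763^1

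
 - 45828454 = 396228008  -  442056462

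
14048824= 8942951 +5105873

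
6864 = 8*858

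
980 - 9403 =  - 8423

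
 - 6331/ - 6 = 1055  +  1/6 = 1055.17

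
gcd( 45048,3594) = 6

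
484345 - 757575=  - 273230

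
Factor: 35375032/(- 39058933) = -2^3* 7^1*11^1*53^(-1 )*57427^1*736961^( - 1)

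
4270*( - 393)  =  -1678110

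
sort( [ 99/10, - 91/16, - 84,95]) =[-84,-91/16, 99/10, 95 ] 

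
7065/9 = 785 = 785.00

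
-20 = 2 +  - 22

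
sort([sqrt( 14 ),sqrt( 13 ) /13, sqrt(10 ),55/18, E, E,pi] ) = [sqrt ( 13)/13,  E, E,55/18, pi, sqrt ( 10), sqrt(14)] 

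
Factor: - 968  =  -2^3*11^2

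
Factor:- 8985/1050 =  - 599/70=- 2^( - 1)*5^( - 1)*7^( - 1)*599^1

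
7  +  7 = 14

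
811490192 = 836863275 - 25373083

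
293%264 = 29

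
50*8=400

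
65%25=15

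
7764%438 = 318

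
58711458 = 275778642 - 217067184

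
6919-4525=2394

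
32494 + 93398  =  125892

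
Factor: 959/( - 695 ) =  - 5^( - 1 )*7^1*137^1*139^( - 1) 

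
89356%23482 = 18910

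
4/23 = 4/23 = 0.17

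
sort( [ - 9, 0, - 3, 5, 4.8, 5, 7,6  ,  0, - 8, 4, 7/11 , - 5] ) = [ - 9,-8,  -  5 , - 3,0, 0,7/11,4 , 4.8,5,5, 6,7] 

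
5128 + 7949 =13077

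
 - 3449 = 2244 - 5693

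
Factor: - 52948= -2^2* 7^1*31^1 * 61^1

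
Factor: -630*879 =-2^1*3^3*5^1  *7^1*293^1= -553770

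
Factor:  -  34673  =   - 34673^1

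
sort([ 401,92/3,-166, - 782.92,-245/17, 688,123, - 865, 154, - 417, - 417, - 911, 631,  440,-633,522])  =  [-911, -865, - 782.92,-633,-417, - 417,-166, - 245/17,92/3, 123,154, 401, 440,522,631,688 ]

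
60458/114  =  1591/3 = 530.33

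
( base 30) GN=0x1F7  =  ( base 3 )200122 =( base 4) 13313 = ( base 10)503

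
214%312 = 214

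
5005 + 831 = 5836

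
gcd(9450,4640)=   10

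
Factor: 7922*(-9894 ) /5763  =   - 1536868/113 = - 2^2*17^1 * 97^1*113^( - 1 )*233^1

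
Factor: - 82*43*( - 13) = 45838 = 2^1*13^1 * 41^1*43^1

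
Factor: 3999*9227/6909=7^(-2 )*31^1*43^1*47^( - 1)*9227^1= 12299591/2303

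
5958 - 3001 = 2957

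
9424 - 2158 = 7266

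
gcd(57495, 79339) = 1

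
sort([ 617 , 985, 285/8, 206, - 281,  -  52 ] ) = [ - 281,-52, 285/8, 206, 617, 985 ] 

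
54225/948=18075/316=57.20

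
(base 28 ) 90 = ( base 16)fc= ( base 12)190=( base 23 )am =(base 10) 252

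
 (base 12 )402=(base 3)210102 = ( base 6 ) 2402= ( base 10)578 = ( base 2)1001000010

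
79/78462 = 79/78462 = 0.00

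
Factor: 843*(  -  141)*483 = - 3^3 * 7^1*23^1*47^1*281^1= - 57410829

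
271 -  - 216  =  487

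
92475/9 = 10275= 10275.00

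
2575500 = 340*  7575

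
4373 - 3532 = 841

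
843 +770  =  1613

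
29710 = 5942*5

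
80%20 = 0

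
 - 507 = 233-740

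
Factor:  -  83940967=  - 11^2*693727^1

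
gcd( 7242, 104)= 2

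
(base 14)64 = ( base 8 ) 130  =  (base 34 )2k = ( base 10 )88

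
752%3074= 752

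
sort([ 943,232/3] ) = [ 232/3,943 ] 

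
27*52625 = 1420875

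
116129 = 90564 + 25565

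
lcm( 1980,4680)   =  51480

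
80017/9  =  80017/9 = 8890.78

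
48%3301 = 48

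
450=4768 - 4318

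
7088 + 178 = 7266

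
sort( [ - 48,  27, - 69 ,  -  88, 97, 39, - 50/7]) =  [ - 88, - 69, - 48, - 50/7, 27,39, 97] 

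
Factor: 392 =2^3*7^2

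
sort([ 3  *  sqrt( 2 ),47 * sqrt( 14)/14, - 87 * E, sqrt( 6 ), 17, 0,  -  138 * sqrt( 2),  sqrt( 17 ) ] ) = [ - 87*E, - 138 *sqrt(2),0,sqrt( 6 ),  sqrt( 17), 3*sqrt( 2 ), 47*sqrt( 14)/14,17 ] 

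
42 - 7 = 35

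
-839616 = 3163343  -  4002959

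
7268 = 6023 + 1245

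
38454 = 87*442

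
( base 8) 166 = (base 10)118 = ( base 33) 3J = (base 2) 1110110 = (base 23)53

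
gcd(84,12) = 12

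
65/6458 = 65/6458 = 0.01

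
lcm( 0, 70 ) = 0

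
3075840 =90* 34176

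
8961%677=160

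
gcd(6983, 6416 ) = 1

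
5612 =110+5502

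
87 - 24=63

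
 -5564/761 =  - 5564/761 = - 7.31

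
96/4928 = 3/154 = 0.02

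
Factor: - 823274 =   -  2^1*411637^1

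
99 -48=51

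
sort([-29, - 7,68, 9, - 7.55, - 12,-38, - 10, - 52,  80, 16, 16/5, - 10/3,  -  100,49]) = [ - 100, - 52, - 38,-29, - 12, - 10,  -  7.55, -7, - 10/3, 16/5,9, 16, 49,  68,80 ]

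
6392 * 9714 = 62091888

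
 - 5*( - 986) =4930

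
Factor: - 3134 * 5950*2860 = - 2^4*5^3*7^1*11^1*13^1*17^1*1567^1 = - 53331278000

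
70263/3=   23421 = 23421.00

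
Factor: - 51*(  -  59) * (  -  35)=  -105315  =  -  3^1 * 5^1*7^1*17^1*59^1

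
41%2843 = 41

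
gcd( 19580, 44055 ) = 4895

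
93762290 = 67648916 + 26113374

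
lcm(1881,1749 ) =99693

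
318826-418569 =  - 99743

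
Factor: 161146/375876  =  409/954 = 2^(-1)*3^( - 2)*53^( - 1) * 409^1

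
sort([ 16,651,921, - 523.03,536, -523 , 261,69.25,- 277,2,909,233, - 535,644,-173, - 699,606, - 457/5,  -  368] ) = [-699,-535,- 523.03, - 523, -368, - 277, - 173, - 457/5,2,16, 69.25, 233,261, 536, 606,644,651,909,  921]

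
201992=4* 50498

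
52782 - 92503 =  - 39721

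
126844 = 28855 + 97989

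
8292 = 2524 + 5768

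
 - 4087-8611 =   -  12698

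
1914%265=59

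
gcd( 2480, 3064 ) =8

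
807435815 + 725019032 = 1532454847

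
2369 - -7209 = 9578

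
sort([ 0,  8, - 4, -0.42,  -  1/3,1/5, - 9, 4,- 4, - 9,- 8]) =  [ - 9 ,-9,  -  8, - 4,- 4,  -  0.42,  -  1/3,  0, 1/5, 4,  8 ]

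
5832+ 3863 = 9695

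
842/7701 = 842/7701=0.11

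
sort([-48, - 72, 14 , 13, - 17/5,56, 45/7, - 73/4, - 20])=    [  -  72, - 48, - 20,-73/4 , - 17/5 , 45/7, 13,14,56]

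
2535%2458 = 77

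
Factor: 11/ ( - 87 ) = -3^( - 1)*11^1*29^( - 1)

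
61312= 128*479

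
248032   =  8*31004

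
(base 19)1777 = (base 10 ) 9526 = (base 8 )22466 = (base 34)886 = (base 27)D1M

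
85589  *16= 1369424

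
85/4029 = 5/237 = 0.02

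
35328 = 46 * 768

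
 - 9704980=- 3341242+  -  6363738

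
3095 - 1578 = 1517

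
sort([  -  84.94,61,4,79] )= [  -  84.94,4,61,79 ] 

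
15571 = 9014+6557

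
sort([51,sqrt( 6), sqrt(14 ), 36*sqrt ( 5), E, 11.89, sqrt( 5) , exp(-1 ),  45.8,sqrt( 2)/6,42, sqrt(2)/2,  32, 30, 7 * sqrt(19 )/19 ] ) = [ sqrt( 2 )/6, exp(  -  1 ), sqrt(2 ) /2, 7 * sqrt( 19 )/19, sqrt( 5), sqrt( 6),E,sqrt( 14 ), 11.89,30, 32 , 42,45.8,  51, 36*sqrt( 5 )]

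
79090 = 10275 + 68815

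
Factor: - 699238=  - 2^1*19^1 * 18401^1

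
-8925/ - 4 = 8925/4 = 2231.25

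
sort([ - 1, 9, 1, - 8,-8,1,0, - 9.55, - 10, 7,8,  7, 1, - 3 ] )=[ -10,- 9.55, - 8, - 8, - 3 , - 1,0,1,1,1,7,7,  8,9 ]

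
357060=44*8115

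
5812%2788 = 236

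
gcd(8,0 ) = 8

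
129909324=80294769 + 49614555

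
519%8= 7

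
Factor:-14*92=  - 1288= - 2^3*7^1*23^1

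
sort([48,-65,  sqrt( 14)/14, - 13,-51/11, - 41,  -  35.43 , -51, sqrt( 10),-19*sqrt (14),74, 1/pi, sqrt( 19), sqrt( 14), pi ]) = [ - 19*sqrt ( 14), - 65 , - 51,  -  41,-35.43 , - 13, - 51/11,  sqrt( 14) /14, 1/pi,pi, sqrt( 10),sqrt( 14), sqrt( 19), 48,  74]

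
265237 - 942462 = -677225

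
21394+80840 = 102234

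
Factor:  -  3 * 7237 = -21711 = -3^1*7237^1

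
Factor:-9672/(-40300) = 6/25 = 2^1*3^1*5^(  -  2)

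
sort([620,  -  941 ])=[- 941, 620 ] 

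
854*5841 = 4988214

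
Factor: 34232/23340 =2^1 * 3^( - 1) * 5^( - 1 ) * 11^1= 22/15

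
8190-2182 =6008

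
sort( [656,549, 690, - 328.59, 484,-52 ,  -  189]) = [ -328.59,-189, - 52, 484, 549, 656, 690]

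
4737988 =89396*53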